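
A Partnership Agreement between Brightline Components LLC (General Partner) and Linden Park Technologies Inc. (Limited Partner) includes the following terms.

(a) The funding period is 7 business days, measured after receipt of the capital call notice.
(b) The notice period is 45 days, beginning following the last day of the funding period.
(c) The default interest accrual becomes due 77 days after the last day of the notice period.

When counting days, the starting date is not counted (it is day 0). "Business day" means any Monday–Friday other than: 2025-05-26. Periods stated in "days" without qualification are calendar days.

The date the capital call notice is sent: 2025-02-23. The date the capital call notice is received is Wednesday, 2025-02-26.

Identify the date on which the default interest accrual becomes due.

2025-07-07

The last day of the funding period: counting 7 business days from Wednesday, 2025-02-26 (Feb 27, Feb 28, Mar 3, Mar 4, Mar 5, Mar 6, Mar 7, skipping weekends) reaches Friday, 2025-03-07.
The last day of the notice period: 2025-03-07 + 45 days = 2025-04-21.
The date on which the default interest accrual becomes due: 77 calendar days after 2025-04-21 is 2025-07-07.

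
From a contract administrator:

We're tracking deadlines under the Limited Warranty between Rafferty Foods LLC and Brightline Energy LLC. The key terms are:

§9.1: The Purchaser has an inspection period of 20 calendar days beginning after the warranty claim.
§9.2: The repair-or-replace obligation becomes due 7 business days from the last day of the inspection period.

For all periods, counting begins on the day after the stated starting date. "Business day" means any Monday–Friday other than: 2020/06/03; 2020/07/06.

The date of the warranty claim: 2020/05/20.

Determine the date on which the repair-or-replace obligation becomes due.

The last day of the inspection period: 2020/05/20 + 20 days = 2020/06/09.
The date on which the repair-or-replace obligation becomes due: counting 7 business days from Tuesday, 2020/06/09 (Jun 10, Jun 11, Jun 12, Jun 15, Jun 16, Jun 17, Jun 18, skipping weekends) reaches Thursday, 2020/06/18.

2020/06/18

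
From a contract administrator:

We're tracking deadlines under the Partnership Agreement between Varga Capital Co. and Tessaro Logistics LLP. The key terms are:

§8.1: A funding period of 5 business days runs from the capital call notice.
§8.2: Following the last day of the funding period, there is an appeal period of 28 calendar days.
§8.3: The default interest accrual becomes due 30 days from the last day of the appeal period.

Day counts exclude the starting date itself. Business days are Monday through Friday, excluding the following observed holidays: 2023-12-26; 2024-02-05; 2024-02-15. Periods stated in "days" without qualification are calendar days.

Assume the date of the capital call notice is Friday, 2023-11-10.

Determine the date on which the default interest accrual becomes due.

2024-01-14

The last day of the funding period: counting 5 business days from Friday, 2023-11-10 (Nov 13, Nov 14, Nov 15, Nov 16, Nov 17, skipping weekends) reaches Friday, 2023-11-17.
The last day of the appeal period: 2023-11-17 + 28 days = 2023-12-15.
Adding 30 calendar days to 2023-12-15 gives 2024-01-14, which is the date on which the default interest accrual becomes due.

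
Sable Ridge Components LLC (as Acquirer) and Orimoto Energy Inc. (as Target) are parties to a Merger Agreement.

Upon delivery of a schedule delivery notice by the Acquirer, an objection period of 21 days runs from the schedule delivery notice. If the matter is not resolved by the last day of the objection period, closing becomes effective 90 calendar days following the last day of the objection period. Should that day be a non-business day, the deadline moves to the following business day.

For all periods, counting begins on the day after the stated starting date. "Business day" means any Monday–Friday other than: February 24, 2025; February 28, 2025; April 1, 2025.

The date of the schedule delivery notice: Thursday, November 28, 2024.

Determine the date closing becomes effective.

The last day of the objection period: November 28, 2024 + 21 days = December 19, 2024.
Adding 90 calendar days to December 19, 2024 gives March 19, 2025, which is the date closing becomes effective. March 19, 2025 is a Wednesday and is not a listed holiday, so no roll-forward applies.

March 19, 2025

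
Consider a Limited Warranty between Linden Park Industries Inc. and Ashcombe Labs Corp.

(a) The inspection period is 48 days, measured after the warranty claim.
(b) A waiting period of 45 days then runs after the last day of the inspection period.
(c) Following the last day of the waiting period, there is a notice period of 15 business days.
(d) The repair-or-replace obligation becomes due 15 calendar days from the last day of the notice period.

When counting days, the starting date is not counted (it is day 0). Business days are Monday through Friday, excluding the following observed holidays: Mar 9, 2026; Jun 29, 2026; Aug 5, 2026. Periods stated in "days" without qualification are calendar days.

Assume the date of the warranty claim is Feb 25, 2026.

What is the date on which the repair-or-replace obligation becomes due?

Jul 4, 2026

The last day of the inspection period: Feb 25, 2026 + 48 days = Apr 14, 2026.
The last day of the waiting period: 45 calendar days after Apr 14, 2026 is May 29, 2026.
From Friday, May 29, 2026, 15 business days (Jun 1, Jun 2, Jun 3, Jun 4, …, Jun 17, Jun 18, Jun 19, skipping weekends) brings us to Friday, Jun 19, 2026, which is the last day of the notice period.
Adding 15 calendar days to Jun 19, 2026 gives Jul 4, 2026, which is the date on which the repair-or-replace obligation becomes due.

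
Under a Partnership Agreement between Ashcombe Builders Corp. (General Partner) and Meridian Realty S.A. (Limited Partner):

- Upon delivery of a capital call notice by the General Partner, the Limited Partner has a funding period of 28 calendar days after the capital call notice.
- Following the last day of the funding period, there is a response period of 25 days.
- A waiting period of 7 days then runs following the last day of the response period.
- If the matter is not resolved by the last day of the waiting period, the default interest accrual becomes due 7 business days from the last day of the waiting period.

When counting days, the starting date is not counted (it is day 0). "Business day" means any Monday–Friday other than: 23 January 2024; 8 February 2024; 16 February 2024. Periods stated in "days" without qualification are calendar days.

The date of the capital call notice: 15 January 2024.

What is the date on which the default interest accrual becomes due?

26 March 2024

The last day of the funding period: 15 January 2024 + 28 days = 12 February 2024.
The last day of the response period: 25 calendar days after 12 February 2024 is 8 March 2024.
Adding 7 calendar days to 8 March 2024 gives 15 March 2024, which is the last day of the waiting period.
From Friday, 15 March 2024, 7 business days (Mar 18, Mar 19, Mar 20, Mar 21, Mar 22, Mar 25, Mar 26, skipping weekends) brings us to Tuesday, 26 March 2024, which is the date on which the default interest accrual becomes due.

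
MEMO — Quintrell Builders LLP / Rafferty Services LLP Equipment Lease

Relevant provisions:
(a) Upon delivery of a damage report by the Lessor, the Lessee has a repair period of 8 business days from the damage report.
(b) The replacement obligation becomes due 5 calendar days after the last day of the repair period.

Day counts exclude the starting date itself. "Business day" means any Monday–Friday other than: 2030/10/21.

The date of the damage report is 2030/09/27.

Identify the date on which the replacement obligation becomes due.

From Friday, 2030/09/27, 8 business days (Sep 30, Oct 1, Oct 2, Oct 3, Oct 4, Oct 7, Oct 8, Oct 9, skipping weekends) brings us to Wednesday, 2030/10/09, which is the last day of the repair period.
Adding 5 calendar days to 2030/10/09 gives 2030/10/14, which is the date on which the replacement obligation becomes due.

2030/10/14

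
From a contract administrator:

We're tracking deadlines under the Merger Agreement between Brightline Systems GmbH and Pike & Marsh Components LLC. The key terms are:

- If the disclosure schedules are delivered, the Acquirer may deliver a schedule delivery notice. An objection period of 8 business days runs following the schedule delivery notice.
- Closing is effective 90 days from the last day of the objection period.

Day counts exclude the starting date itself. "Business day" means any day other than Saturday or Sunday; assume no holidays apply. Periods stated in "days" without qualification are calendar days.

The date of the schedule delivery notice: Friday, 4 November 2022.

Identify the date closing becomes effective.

14 February 2023

The last day of the objection period: 8 business days after Friday, 4 November 2022, skipping weekends — Nov 7, Nov 8, Nov 9, Nov 10, Nov 11, Nov 14, Nov 15, Nov 16 — lands on Wednesday, 16 November 2022.
The date closing becomes effective: 16 November 2022 + 90 days = 14 February 2023.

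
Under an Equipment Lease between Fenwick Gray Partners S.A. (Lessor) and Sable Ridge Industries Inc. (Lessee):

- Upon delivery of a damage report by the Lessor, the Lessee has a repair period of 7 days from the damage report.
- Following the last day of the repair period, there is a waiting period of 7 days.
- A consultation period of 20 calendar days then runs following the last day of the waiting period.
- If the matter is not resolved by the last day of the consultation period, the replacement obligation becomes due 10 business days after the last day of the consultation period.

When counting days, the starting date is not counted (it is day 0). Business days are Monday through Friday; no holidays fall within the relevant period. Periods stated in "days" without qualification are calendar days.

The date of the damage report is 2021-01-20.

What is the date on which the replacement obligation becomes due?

2021-03-09

Adding 7 calendar days to 2021-01-20 gives 2021-01-27, which is the last day of the repair period.
The last day of the waiting period: 7 calendar days after 2021-01-27 is 2021-02-03.
The last day of the consultation period: 2021-02-03 + 20 days = 2021-02-23.
The date on which the replacement obligation becomes due: 10 business days after Tuesday, 2021-02-23, skipping weekends — Feb 24, Feb 25, Feb 26, Mar 1, Mar 2, Mar 3, Mar 4, Mar 5, Mar 8, Mar 9 — lands on Tuesday, 2021-03-09.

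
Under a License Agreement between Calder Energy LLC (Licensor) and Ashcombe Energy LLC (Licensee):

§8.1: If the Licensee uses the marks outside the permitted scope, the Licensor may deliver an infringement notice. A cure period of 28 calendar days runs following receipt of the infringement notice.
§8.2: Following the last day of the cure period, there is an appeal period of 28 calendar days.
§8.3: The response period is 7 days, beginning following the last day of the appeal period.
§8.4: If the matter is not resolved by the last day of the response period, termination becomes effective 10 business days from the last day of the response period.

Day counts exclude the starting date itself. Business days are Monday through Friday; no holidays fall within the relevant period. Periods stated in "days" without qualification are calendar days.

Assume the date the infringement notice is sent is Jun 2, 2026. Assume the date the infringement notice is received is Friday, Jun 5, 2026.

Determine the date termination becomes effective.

Aug 21, 2026

The last day of the cure period: 28 calendar days after Jun 5, 2026 is Jul 3, 2026.
The last day of the appeal period: 28 calendar days after Jul 3, 2026 is Jul 31, 2026.
The last day of the response period: Jul 31, 2026 + 7 days = Aug 7, 2026.
The date termination becomes effective: counting 10 business days from Friday, Aug 7, 2026 (Aug 10, Aug 11, Aug 12, Aug 13, Aug 14, Aug 17, Aug 18, Aug 19, Aug 20, Aug 21, skipping weekends) reaches Friday, Aug 21, 2026.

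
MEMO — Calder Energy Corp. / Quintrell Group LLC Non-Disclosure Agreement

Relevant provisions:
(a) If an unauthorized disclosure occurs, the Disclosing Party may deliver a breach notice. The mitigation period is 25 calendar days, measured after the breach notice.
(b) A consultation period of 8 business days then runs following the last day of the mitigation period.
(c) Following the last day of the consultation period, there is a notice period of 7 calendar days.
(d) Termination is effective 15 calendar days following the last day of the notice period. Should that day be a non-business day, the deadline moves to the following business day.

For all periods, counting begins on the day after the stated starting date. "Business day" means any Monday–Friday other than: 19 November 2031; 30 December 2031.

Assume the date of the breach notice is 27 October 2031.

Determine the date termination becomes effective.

25 December 2031

Adding 25 calendar days to 27 October 2031 gives 21 November 2031, which is the last day of the mitigation period.
From Friday, 21 November 2031, 8 business days (Nov 24, Nov 25, Nov 26, Nov 27, Nov 28, Dec 1, Dec 2, Dec 3, skipping weekends) brings us to Wednesday, 3 December 2031, which is the last day of the consultation period.
The last day of the notice period: 3 December 2031 + 7 days = 10 December 2031.
Adding 15 calendar days to 10 December 2031 gives 25 December 2031, which is the date termination becomes effective. 25 December 2031 is a Thursday and is not a listed holiday, so no roll-forward applies.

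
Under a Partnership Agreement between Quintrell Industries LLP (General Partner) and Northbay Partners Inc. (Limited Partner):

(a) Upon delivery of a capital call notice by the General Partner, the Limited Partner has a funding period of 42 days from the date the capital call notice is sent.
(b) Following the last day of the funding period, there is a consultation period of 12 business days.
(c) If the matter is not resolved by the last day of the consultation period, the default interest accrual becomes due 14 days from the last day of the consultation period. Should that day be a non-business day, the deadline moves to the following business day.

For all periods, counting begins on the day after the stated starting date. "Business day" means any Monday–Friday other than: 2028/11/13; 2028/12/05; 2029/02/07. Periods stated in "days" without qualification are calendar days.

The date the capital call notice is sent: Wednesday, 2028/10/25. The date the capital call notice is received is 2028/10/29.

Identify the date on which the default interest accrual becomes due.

2029/01/05

Adding 42 calendar days to 2028/10/25 gives 2028/12/06, which is the last day of the funding period.
From Wednesday, 2028/12/06, 12 business days (Dec 7, Dec 8, Dec 11, Dec 12, …, Dec 20, Dec 21, Dec 22, skipping weekends) brings us to Friday, 2028/12/22, which is the last day of the consultation period.
The date on which the default interest accrual becomes due: 14 calendar days after 2028/12/22 is 2029/01/05. 2029/01/05 is a Friday and is not a listed holiday, so no roll-forward applies.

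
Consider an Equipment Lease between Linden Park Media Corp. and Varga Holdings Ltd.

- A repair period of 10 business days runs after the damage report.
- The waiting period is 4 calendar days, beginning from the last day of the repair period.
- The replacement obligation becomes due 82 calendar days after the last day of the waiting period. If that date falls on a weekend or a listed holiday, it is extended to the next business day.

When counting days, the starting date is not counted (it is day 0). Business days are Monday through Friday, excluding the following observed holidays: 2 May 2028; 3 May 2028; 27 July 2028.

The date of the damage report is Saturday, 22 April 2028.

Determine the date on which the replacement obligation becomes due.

3 August 2028

The last day of the repair period: counting 10 business days from Saturday, 22 April 2028 (Apr 24, Apr 25, Apr 26, Apr 27, Apr 28, May 1, May 4, May 5, May 8, May 9, skipping weekends and the listed holidays on May 2, May 3) reaches Tuesday, 9 May 2028.
The last day of the waiting period: 4 calendar days after 9 May 2028 is 13 May 2028.
The date on which the replacement obligation becomes due: 13 May 2028 + 82 days = 3 August 2028. 3 August 2028 is a Thursday and is not a listed holiday, so no roll-forward applies.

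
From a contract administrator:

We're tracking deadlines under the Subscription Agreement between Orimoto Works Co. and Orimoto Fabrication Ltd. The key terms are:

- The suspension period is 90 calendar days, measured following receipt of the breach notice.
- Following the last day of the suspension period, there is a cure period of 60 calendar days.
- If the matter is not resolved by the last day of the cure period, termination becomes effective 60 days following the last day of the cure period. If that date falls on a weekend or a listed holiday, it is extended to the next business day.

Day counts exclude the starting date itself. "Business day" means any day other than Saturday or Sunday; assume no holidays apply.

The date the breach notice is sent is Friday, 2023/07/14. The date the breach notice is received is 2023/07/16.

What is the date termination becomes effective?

2024/02/12

Adding 90 calendar days to 2023/07/16 gives 2023/10/14, which is the last day of the suspension period.
The last day of the cure period: 2023/10/14 + 60 days = 2023/12/13.
The date termination becomes effective: 2023/12/13 + 60 days = 2024/02/11. That falls on a Sunday, so it rolls to the next business day, Monday, 2024/02/12.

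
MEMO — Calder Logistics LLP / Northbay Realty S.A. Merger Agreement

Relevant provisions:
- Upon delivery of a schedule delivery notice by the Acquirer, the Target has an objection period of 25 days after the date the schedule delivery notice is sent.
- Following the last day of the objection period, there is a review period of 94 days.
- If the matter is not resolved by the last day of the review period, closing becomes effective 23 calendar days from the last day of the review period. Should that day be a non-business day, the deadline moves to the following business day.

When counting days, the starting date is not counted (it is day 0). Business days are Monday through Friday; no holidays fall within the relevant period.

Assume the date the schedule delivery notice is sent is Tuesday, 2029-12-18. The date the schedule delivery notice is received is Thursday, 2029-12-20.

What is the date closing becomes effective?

2030-05-09

The last day of the objection period: 25 calendar days after 2029-12-18 is 2030-01-12.
The last day of the review period: 2030-01-12 + 94 days = 2030-04-16.
Adding 23 calendar days to 2030-04-16 gives 2030-05-09, which is the date closing becomes effective. 2030-05-09 is a Thursday, so no roll-forward applies.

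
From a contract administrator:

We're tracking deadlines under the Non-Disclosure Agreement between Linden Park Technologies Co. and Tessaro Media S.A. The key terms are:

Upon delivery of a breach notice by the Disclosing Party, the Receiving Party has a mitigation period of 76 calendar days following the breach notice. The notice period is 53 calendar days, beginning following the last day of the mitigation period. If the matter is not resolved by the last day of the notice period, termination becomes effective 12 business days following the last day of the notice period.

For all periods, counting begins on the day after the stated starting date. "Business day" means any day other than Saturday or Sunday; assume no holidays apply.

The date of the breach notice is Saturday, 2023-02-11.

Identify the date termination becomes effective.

The last day of the mitigation period: 2023-02-11 + 76 days = 2023-04-28.
The last day of the notice period: 53 calendar days after 2023-04-28 is 2023-06-20.
From Tuesday, 2023-06-20, 12 business days (Jun 21, Jun 22, Jun 23, Jun 26, …, Jul 4, Jul 5, Jul 6, skipping weekends) brings us to Thursday, 2023-07-06, which is the date termination becomes effective.

2023-07-06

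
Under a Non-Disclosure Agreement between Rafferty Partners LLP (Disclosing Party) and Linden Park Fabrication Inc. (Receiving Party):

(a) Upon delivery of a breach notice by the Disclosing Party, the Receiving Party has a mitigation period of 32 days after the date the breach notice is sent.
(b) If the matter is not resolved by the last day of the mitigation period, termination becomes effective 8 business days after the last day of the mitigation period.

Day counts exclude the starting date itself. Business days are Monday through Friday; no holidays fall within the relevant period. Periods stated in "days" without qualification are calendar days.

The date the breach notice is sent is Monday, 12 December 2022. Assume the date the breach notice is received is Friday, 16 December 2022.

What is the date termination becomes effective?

The last day of the mitigation period: 32 calendar days after 12 December 2022 is 13 January 2023.
The date termination becomes effective: counting 8 business days from Friday, 13 January 2023 (Jan 16, Jan 17, Jan 18, Jan 19, Jan 20, Jan 23, Jan 24, Jan 25, skipping weekends) reaches Wednesday, 25 January 2023.

25 January 2023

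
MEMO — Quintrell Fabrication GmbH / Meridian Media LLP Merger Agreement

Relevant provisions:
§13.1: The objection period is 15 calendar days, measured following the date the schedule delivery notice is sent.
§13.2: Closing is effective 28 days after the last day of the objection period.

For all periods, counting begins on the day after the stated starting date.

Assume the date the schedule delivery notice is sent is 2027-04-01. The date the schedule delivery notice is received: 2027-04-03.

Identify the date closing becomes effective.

The last day of the objection period: 15 calendar days after 2027-04-01 is 2027-04-16.
Adding 28 calendar days to 2027-04-16 gives 2027-05-14, which is the date closing becomes effective.

2027-05-14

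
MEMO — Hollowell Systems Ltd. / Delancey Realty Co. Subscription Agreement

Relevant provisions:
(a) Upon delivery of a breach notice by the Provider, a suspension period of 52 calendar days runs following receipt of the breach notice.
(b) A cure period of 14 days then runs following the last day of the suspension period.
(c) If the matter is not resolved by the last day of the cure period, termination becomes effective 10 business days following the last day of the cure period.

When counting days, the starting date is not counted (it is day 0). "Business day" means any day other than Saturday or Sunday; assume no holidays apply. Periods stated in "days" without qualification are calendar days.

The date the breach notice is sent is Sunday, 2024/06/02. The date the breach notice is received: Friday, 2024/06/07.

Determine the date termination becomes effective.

2024/08/26

The last day of the suspension period: 52 calendar days after 2024/06/07 is 2024/07/29.
The last day of the cure period: 2024/07/29 + 14 days = 2024/08/12.
The date termination becomes effective: 10 business days after Monday, 2024/08/12, skipping weekends — Aug 13, Aug 14, Aug 15, Aug 16, Aug 19, Aug 20, Aug 21, Aug 22, Aug 23, Aug 26 — lands on Monday, 2024/08/26.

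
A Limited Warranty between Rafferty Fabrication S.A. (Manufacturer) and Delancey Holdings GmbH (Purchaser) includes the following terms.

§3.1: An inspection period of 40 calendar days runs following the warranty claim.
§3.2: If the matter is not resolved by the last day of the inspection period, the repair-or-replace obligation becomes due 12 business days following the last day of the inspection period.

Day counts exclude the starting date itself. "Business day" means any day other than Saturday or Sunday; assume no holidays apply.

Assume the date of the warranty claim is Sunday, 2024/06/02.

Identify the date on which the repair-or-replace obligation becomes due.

2024/07/30

Adding 40 calendar days to 2024/06/02 gives 2024/07/12, which is the last day of the inspection period.
From Friday, 2024/07/12, 12 business days (Jul 15, Jul 16, Jul 17, Jul 18, …, Jul 26, Jul 29, Jul 30, skipping weekends) brings us to Tuesday, 2024/07/30, which is the date on which the repair-or-replace obligation becomes due.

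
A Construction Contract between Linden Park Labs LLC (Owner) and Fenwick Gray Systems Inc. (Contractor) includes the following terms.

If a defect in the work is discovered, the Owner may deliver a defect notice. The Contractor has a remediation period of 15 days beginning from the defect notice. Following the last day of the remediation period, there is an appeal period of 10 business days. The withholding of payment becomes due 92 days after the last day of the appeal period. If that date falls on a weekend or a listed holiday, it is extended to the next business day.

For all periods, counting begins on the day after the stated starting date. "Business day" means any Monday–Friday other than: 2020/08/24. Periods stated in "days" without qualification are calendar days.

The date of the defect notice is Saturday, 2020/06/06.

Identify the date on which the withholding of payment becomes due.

The last day of the remediation period: 15 calendar days after 2020/06/06 is 2020/06/21.
The last day of the appeal period: 10 business days after Sunday, 2020/06/21, skipping weekends — Jun 22, Jun 23, Jun 24, Jun 25, Jun 26, Jun 29, Jun 30, Jul 1, Jul 2, Jul 3 — lands on Friday, 2020/07/03.
The date on which the withholding of payment becomes due: 92 calendar days after 2020/07/03 is 2020/10/03. That falls on a Saturday, so it rolls to the next business day, Monday, 2020/10/05.

2020/10/05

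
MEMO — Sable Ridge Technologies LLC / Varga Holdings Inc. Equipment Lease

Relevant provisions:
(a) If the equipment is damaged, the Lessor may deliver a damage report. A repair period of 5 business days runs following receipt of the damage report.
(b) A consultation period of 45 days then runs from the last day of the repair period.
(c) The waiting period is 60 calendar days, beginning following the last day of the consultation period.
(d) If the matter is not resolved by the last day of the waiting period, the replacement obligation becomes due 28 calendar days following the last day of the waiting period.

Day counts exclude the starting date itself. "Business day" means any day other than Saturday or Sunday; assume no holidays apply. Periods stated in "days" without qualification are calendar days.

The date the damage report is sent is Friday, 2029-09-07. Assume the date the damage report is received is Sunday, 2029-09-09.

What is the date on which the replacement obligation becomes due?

The last day of the repair period: 5 business days after Sunday, 2029-09-09, skipping weekends — Sep 10, Sep 11, Sep 12, Sep 13, Sep 14 — lands on Friday, 2029-09-14.
The last day of the consultation period: 45 calendar days after 2029-09-14 is 2029-10-29.
The last day of the waiting period: 2029-10-29 + 60 days = 2029-12-28.
The date on which the replacement obligation becomes due: 2029-12-28 + 28 days = 2030-01-25.

2030-01-25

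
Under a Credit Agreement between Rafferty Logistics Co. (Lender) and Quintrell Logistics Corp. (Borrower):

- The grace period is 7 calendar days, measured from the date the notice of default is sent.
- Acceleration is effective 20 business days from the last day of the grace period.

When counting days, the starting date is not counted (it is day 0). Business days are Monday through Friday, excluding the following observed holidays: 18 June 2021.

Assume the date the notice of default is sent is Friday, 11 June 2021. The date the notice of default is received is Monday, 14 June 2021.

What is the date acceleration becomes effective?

Adding 7 calendar days to 11 June 2021 gives 18 June 2021, which is the last day of the grace period.
The date acceleration becomes effective: counting 20 business days from Friday, 18 June 2021 (Jun 21, Jun 22, Jun 23, Jun 24, …, Jul 14, Jul 15, Jul 16, skipping weekends) reaches Friday, 16 July 2021.

16 July 2021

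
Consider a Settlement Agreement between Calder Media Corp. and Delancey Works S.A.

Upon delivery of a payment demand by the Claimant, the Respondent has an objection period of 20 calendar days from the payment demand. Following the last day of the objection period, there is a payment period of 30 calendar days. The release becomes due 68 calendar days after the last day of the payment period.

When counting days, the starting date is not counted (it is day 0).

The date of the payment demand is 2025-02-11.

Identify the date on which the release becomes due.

The last day of the objection period: 20 calendar days after 2025-02-11 is 2025-03-03.
The last day of the payment period: 2025-03-03 + 30 days = 2025-04-02.
Adding 68 calendar days to 2025-04-02 gives 2025-06-09, which is the date on which the release becomes due.

2025-06-09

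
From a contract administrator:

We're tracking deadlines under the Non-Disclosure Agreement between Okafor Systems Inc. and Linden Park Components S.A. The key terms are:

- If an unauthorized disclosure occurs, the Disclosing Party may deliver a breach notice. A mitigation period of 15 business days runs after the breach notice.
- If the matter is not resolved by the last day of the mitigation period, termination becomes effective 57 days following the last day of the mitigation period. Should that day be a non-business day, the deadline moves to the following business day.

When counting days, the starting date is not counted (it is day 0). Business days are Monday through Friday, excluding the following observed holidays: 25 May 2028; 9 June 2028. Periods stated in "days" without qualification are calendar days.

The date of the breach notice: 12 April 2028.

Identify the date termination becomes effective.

The last day of the mitigation period: 15 business days after Wednesday, 12 April 2028, skipping weekends — Apr 13, Apr 14, Apr 17, Apr 18, …, May 1, May 2, May 3 — lands on Wednesday, 3 May 2028.
Adding 57 calendar days to 3 May 2028 gives 29 June 2028, which is the date termination becomes effective. 29 June 2028 is a Thursday and is not a listed holiday, so no roll-forward applies.

29 June 2028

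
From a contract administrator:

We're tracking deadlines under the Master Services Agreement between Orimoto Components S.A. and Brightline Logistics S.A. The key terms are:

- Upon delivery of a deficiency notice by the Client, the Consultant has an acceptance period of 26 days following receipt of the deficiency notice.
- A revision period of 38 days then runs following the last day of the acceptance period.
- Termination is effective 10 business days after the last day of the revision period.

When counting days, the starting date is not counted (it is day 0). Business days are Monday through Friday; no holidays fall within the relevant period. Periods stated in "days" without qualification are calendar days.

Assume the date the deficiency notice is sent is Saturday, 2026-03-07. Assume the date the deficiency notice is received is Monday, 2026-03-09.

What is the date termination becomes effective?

Adding 26 calendar days to 2026-03-09 gives 2026-04-04, which is the last day of the acceptance period.
Adding 38 calendar days to 2026-04-04 gives 2026-05-12, which is the last day of the revision period.
The date termination becomes effective: 10 business days after Tuesday, 2026-05-12, skipping weekends — May 13, May 14, May 15, May 18, May 19, May 20, May 21, May 22, May 25, May 26 — lands on Tuesday, 2026-05-26.

2026-05-26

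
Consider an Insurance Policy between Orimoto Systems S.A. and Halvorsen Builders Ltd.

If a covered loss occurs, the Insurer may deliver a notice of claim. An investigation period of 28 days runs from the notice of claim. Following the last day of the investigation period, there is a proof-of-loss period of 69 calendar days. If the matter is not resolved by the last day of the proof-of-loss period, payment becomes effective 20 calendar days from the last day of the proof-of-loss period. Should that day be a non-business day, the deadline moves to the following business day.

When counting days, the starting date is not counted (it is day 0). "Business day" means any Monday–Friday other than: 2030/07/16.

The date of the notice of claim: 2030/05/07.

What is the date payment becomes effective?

The last day of the investigation period: 28 calendar days after 2030/05/07 is 2030/06/04.
Adding 69 calendar days to 2030/06/04 gives 2030/08/12, which is the last day of the proof-of-loss period.
The date payment becomes effective: 2030/08/12 + 20 days = 2030/09/01. That falls on a Sunday, so it rolls to the next business day, Monday, 2030/09/02.

2030/09/02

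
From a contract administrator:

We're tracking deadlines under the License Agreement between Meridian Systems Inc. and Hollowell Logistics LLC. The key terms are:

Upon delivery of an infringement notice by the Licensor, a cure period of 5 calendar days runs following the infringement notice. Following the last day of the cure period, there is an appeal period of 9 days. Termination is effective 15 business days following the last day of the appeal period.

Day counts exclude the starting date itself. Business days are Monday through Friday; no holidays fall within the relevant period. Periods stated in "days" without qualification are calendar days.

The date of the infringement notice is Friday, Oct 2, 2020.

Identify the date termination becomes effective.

Nov 6, 2020

The last day of the cure period: Oct 2, 2020 + 5 days = Oct 7, 2020.
The last day of the appeal period: Oct 7, 2020 + 9 days = Oct 16, 2020.
From Friday, Oct 16, 2020, 15 business days (Oct 19, Oct 20, Oct 21, Oct 22, …, Nov 4, Nov 5, Nov 6, skipping weekends) brings us to Friday, Nov 6, 2020, which is the date termination becomes effective.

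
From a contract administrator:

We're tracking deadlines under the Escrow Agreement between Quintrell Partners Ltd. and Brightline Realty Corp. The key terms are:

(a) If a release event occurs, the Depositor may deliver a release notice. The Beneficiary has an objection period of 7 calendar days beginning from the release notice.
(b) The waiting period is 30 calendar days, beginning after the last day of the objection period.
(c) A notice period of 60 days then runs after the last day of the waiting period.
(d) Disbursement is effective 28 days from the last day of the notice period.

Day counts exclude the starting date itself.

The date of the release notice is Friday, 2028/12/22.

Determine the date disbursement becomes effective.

2029/04/26

The last day of the objection period: 7 calendar days after 2028/12/22 is 2028/12/29.
The last day of the waiting period: 2028/12/29 + 30 days = 2029/01/28.
Adding 60 calendar days to 2029/01/28 gives 2029/03/29, which is the last day of the notice period.
The date disbursement becomes effective: 28 calendar days after 2029/03/29 is 2029/04/26.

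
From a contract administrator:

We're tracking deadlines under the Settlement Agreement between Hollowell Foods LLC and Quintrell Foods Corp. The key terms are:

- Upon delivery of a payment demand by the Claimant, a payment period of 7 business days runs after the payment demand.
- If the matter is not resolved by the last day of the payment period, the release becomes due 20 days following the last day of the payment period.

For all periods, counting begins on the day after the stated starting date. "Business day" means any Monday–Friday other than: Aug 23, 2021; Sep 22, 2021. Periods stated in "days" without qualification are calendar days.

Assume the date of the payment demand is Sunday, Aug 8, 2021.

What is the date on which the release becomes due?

From Sunday, Aug 8, 2021, 7 business days (Aug 9, Aug 10, Aug 11, Aug 12, Aug 13, Aug 16, Aug 17, skipping weekends) brings us to Tuesday, Aug 17, 2021, which is the last day of the payment period.
The date on which the release becomes due: Aug 17, 2021 + 20 days = Sep 6, 2021.

Sep 6, 2021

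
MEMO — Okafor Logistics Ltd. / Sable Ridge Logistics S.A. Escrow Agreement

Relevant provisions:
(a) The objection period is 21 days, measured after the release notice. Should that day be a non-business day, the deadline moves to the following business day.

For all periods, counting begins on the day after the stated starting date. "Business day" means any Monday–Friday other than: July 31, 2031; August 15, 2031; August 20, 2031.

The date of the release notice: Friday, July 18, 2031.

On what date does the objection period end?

The last day of the objection period: July 18, 2031 + 21 days = August 8, 2031. August 8, 2031 is a Friday and is not a listed holiday, so no roll-forward applies.

August 8, 2031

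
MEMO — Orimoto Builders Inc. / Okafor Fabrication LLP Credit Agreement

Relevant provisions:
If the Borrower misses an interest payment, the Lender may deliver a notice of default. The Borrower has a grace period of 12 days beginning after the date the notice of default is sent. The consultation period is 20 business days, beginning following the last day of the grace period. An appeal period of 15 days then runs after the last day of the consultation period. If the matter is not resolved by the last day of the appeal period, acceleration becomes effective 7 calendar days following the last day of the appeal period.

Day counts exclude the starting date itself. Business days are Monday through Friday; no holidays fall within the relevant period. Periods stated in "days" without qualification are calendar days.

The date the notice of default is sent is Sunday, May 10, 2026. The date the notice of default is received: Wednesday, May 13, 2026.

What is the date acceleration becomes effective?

The last day of the grace period: 12 calendar days after May 10, 2026 is May 22, 2026.
The last day of the consultation period: counting 20 business days from Friday, May 22, 2026 (May 25, May 26, May 27, May 28, …, Jun 17, Jun 18, Jun 19, skipping weekends) reaches Friday, Jun 19, 2026.
The last day of the appeal period: 15 calendar days after Jun 19, 2026 is Jul 4, 2026.
The date acceleration becomes effective: Jul 4, 2026 + 7 days = Jul 11, 2026.

Jul 11, 2026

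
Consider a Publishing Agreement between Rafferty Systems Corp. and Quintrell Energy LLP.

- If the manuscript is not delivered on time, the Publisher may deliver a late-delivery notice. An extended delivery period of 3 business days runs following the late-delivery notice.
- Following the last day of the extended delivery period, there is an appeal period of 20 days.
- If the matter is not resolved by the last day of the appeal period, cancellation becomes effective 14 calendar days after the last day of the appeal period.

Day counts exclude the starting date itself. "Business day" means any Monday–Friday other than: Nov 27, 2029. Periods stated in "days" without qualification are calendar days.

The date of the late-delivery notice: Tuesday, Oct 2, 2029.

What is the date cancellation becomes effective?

The last day of the extended delivery period: 3 business days after Tuesday, Oct 2, 2029, skipping weekends — Oct 3, Oct 4, Oct 5 — lands on Friday, Oct 5, 2029.
The last day of the appeal period: Oct 5, 2029 + 20 days = Oct 25, 2029.
The date cancellation becomes effective: Oct 25, 2029 + 14 days = Nov 8, 2029.

Nov 8, 2029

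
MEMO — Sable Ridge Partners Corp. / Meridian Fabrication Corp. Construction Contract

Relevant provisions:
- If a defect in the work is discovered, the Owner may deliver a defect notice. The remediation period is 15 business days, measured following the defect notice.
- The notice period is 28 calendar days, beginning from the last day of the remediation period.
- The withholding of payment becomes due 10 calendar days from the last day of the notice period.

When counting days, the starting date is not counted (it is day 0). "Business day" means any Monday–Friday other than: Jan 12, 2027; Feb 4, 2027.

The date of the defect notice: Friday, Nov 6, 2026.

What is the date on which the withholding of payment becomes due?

Jan 4, 2027

The last day of the remediation period: counting 15 business days from Friday, Nov 6, 2026 (Nov 9, Nov 10, Nov 11, Nov 12, …, Nov 25, Nov 26, Nov 27, skipping weekends) reaches Friday, Nov 27, 2026.
The last day of the notice period: Nov 27, 2026 + 28 days = Dec 25, 2026.
The date on which the withholding of payment becomes due: Dec 25, 2026 + 10 days = Jan 4, 2027.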